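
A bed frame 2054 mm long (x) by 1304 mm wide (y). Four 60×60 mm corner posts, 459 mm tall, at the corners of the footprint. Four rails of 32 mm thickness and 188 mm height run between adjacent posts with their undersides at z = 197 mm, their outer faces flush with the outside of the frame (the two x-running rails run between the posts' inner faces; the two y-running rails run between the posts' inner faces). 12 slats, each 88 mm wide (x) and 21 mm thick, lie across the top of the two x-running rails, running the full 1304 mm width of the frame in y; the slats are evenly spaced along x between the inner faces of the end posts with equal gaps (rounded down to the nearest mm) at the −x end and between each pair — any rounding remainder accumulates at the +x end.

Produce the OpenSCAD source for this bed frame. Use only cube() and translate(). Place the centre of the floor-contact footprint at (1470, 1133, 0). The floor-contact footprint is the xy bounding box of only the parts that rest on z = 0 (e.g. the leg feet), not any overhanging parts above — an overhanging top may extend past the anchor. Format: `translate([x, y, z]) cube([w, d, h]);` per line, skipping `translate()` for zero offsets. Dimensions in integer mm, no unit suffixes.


// slat z = rail_z + rail_h = 197 + 188 = 385
// slat gap = ⌊(1934 − 12·88) / 13⌋ = 67
translate([443, 481, 0]) cube([60, 60, 459]);
translate([443, 1725, 0]) cube([60, 60, 459]);
translate([2437, 481, 0]) cube([60, 60, 459]);
translate([2437, 1725, 0]) cube([60, 60, 459]);
translate([503, 481, 197]) cube([1934, 32, 188]);
translate([503, 1753, 197]) cube([1934, 32, 188]);
translate([443, 541, 197]) cube([32, 1184, 188]);
translate([2465, 541, 197]) cube([32, 1184, 188]);
translate([570, 481, 385]) cube([88, 1304, 21]);
translate([725, 481, 385]) cube([88, 1304, 21]);
translate([880, 481, 385]) cube([88, 1304, 21]);
translate([1035, 481, 385]) cube([88, 1304, 21]);
translate([1190, 481, 385]) cube([88, 1304, 21]);
translate([1345, 481, 385]) cube([88, 1304, 21]);
translate([1500, 481, 385]) cube([88, 1304, 21]);
translate([1655, 481, 385]) cube([88, 1304, 21]);
translate([1810, 481, 385]) cube([88, 1304, 21]);
translate([1965, 481, 385]) cube([88, 1304, 21]);
translate([2120, 481, 385]) cube([88, 1304, 21]);
translate([2275, 481, 385]) cube([88, 1304, 21]);


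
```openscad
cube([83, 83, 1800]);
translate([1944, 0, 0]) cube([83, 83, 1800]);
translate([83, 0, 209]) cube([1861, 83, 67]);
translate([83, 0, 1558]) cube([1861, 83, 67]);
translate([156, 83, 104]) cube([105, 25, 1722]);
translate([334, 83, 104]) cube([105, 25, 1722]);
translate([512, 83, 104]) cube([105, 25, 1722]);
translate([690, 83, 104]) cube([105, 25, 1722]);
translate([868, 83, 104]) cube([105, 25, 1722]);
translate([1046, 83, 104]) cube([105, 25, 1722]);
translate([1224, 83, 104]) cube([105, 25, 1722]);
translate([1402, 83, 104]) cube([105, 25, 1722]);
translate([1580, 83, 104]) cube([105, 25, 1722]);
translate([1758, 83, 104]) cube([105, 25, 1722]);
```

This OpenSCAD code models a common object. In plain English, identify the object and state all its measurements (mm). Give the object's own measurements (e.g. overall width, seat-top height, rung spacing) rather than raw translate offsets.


A fence section. Two 83×83 mm posts, 1800 mm tall, stand on the floor with a clear span of 1861 mm between their inner faces. Two horizontal rails of 83×67 mm section span the gap between the posts with their undersides at z = 209 mm and z = 1558 mm, flush with the posts' −y face. 10 pickets, each 105 mm wide, 25 mm thick and 1722 mm tall, are fixed to the +y face of the rails with their bottoms at z = 104 mm, spaced across the span with a 73 mm gap after the −x post and between neighbouring pickets, with 81 mm left before the +x post.


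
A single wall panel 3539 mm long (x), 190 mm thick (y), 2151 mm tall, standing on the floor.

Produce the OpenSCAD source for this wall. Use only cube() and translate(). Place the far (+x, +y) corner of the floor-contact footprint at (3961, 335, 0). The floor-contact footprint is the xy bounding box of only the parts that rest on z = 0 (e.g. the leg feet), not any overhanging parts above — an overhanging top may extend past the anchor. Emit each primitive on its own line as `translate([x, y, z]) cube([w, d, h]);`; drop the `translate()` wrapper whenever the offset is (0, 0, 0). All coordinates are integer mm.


translate([422, 145, 0]) cube([3539, 190, 2151]);


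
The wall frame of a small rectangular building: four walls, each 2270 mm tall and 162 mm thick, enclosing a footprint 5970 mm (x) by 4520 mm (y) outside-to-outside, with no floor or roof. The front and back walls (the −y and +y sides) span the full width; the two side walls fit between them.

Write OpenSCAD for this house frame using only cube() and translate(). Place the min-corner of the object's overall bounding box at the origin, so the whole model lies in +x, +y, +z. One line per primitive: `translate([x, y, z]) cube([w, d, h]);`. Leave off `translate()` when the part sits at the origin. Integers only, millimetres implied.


cube([5970, 162, 2270]);
translate([0, 4358, 0]) cube([5970, 162, 2270]);
translate([0, 162, 0]) cube([162, 4196, 2270]);
translate([5808, 162, 0]) cube([162, 4196, 2270]);


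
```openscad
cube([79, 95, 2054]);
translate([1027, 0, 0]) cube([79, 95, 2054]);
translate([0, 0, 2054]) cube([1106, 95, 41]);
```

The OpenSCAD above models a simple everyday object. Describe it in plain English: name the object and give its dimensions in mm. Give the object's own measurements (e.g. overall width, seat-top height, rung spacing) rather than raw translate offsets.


A door frame. The clear opening is 948 mm wide and 2054 mm high. Two 79 mm wide jambs, 95 mm deep, stand either side of the opening from the floor to the top of the opening. A 41 mm thick head sits across the top of both jambs, spanning the full outside width of the frame.


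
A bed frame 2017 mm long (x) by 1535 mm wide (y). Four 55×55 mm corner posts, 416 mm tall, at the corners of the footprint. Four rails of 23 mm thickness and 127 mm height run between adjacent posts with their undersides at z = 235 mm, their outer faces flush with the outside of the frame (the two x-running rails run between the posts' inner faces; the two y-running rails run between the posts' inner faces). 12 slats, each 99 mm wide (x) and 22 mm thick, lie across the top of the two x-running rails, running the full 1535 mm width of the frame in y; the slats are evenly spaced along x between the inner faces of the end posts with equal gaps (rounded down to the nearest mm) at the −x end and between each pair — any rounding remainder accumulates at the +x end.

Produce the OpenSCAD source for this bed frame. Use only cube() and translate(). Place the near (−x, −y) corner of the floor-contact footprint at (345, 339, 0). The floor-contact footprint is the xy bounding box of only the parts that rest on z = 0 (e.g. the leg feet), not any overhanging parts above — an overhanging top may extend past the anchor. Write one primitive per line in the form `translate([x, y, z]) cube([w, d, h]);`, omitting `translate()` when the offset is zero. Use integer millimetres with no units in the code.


// slat z = rail_z + rail_h = 235 + 127 = 362
// slat gap = ⌊(1907 − 12·99) / 13⌋ = 55
translate([345, 339, 0]) cube([55, 55, 416]);
translate([345, 1819, 0]) cube([55, 55, 416]);
translate([2307, 339, 0]) cube([55, 55, 416]);
translate([2307, 1819, 0]) cube([55, 55, 416]);
translate([400, 339, 235]) cube([1907, 23, 127]);
translate([400, 1851, 235]) cube([1907, 23, 127]);
translate([345, 394, 235]) cube([23, 1425, 127]);
translate([2339, 394, 235]) cube([23, 1425, 127]);
translate([455, 339, 362]) cube([99, 1535, 22]);
translate([609, 339, 362]) cube([99, 1535, 22]);
translate([763, 339, 362]) cube([99, 1535, 22]);
translate([917, 339, 362]) cube([99, 1535, 22]);
translate([1071, 339, 362]) cube([99, 1535, 22]);
translate([1225, 339, 362]) cube([99, 1535, 22]);
translate([1379, 339, 362]) cube([99, 1535, 22]);
translate([1533, 339, 362]) cube([99, 1535, 22]);
translate([1687, 339, 362]) cube([99, 1535, 22]);
translate([1841, 339, 362]) cube([99, 1535, 22]);
translate([1995, 339, 362]) cube([99, 1535, 22]);
translate([2149, 339, 362]) cube([99, 1535, 22]);


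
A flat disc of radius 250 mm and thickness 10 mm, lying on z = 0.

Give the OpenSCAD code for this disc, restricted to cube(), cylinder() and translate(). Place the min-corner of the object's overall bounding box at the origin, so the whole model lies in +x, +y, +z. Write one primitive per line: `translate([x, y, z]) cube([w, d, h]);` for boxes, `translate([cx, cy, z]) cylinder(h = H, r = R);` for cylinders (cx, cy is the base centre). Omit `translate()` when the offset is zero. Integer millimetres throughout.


translate([250, 250, 0]) cylinder(h = 10, r = 250);


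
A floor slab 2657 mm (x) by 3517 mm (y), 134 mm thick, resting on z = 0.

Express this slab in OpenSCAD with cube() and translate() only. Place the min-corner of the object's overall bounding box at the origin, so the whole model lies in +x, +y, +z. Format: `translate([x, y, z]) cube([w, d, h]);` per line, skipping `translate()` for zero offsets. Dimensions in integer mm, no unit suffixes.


cube([2657, 3517, 134]);


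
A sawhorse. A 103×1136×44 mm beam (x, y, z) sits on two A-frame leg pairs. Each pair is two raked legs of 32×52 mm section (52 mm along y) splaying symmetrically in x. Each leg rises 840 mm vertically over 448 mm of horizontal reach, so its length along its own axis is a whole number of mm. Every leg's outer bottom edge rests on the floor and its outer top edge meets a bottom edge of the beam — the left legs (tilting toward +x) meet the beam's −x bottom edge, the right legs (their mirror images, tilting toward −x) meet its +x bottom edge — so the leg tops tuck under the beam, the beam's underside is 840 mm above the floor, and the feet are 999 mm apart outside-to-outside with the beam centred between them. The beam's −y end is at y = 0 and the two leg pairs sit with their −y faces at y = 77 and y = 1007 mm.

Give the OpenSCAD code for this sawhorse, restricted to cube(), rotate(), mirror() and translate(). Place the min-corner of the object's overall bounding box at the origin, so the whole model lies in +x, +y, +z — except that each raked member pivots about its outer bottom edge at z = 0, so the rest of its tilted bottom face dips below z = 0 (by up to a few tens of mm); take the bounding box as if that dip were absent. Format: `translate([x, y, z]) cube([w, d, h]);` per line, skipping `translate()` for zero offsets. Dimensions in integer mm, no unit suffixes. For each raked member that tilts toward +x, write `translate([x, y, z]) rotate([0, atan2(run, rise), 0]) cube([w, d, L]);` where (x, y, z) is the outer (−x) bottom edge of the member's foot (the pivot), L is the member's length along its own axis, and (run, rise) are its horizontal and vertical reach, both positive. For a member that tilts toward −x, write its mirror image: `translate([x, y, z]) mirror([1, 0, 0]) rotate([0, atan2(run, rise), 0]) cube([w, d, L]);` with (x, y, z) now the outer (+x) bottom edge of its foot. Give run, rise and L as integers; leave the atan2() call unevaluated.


// leg length = √(448² + 840²) = 952
// right-leg outer foot x = 2·448 + 103 = 999
// beam min-corner = (448, 0, 840)
translate([448, 0, 840]) cube([103, 1136, 44]);
translate([0, 77, 0]) rotate([0, atan2(448, 840), 0]) cube([32, 52, 952]);
translate([999, 77, 0]) mirror([1, 0, 0]) rotate([0, atan2(448, 840), 0]) cube([32, 52, 952]);
translate([0, 1007, 0]) rotate([0, atan2(448, 840), 0]) cube([32, 52, 952]);
translate([999, 1007, 0]) mirror([1, 0, 0]) rotate([0, atan2(448, 840), 0]) cube([32, 52, 952]);


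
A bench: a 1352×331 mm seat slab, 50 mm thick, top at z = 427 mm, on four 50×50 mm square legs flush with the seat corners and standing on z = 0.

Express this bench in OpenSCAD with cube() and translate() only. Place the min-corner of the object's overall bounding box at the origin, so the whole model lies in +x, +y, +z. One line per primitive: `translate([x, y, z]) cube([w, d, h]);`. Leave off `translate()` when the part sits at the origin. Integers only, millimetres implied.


translate([0, 0, 377]) cube([1352, 331, 50]);
cube([50, 50, 377]);
translate([0, 281, 0]) cube([50, 50, 377]);
translate([1302, 0, 0]) cube([50, 50, 377]);
translate([1302, 281, 0]) cube([50, 50, 377]);


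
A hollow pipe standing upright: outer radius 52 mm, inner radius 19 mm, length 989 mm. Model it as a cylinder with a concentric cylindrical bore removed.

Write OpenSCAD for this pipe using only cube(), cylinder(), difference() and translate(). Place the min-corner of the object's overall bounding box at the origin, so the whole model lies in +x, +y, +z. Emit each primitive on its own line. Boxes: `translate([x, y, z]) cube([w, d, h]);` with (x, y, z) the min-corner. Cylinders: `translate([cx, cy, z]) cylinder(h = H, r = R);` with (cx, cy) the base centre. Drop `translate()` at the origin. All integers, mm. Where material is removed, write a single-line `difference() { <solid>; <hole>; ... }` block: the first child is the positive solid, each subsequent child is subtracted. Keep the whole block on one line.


difference() { translate([52, 52, 0]) cylinder(h = 989, r = 52); translate([52, 52, 0]) cylinder(h = 989, r = 19); }


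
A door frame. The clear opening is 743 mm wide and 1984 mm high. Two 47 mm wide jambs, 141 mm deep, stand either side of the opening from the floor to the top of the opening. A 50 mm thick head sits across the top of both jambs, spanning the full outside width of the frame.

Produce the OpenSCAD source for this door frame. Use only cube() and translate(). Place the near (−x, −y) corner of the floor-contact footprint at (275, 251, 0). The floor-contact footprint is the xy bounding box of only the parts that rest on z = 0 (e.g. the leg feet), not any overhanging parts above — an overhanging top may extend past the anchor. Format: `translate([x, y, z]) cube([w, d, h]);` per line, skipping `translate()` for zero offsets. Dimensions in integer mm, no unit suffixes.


translate([275, 251, 0]) cube([47, 141, 1984]);
translate([1065, 251, 0]) cube([47, 141, 1984]);
translate([275, 251, 1984]) cube([837, 141, 50]);


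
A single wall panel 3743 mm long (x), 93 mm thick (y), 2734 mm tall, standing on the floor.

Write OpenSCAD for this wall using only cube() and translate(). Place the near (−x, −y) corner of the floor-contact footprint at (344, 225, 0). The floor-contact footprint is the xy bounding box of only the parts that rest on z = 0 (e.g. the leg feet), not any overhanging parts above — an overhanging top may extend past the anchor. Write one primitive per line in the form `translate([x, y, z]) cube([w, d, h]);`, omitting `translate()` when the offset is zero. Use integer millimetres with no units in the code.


translate([344, 225, 0]) cube([3743, 93, 2734]);


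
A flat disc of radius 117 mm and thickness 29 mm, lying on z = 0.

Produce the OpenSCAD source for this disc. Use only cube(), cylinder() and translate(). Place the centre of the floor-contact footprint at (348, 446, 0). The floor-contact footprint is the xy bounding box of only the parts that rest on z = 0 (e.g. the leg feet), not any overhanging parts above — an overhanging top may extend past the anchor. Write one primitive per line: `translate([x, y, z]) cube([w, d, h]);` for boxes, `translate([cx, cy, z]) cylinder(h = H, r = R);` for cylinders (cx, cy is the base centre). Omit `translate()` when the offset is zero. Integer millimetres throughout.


translate([348, 446, 0]) cylinder(h = 29, r = 117);


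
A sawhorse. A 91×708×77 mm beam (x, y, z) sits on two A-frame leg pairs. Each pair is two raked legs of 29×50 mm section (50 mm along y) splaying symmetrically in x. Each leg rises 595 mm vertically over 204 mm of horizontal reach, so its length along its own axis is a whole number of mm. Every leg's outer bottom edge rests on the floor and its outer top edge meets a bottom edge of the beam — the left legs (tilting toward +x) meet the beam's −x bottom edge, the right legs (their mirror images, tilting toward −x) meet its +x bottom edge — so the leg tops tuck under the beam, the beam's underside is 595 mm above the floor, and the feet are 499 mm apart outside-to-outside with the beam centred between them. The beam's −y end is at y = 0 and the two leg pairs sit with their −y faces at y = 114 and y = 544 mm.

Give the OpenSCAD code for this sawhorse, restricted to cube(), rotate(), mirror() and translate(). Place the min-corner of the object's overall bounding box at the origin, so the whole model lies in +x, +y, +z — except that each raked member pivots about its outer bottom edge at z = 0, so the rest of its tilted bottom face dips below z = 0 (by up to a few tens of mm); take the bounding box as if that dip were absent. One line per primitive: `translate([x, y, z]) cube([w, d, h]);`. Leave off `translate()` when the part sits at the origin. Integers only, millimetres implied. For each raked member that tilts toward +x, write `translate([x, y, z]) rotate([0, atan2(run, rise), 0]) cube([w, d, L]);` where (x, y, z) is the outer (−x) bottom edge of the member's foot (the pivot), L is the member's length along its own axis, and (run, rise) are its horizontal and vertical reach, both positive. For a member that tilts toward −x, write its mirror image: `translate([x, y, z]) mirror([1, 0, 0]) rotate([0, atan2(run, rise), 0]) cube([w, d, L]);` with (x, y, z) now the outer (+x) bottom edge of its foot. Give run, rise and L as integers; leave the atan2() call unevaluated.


// leg length = √(204² + 595²) = 629
// right-leg outer foot x = 2·204 + 91 = 499
// beam min-corner = (204, 0, 595)
translate([204, 0, 595]) cube([91, 708, 77]);
translate([0, 114, 0]) rotate([0, atan2(204, 595), 0]) cube([29, 50, 629]);
translate([499, 114, 0]) mirror([1, 0, 0]) rotate([0, atan2(204, 595), 0]) cube([29, 50, 629]);
translate([0, 544, 0]) rotate([0, atan2(204, 595), 0]) cube([29, 50, 629]);
translate([499, 544, 0]) mirror([1, 0, 0]) rotate([0, atan2(204, 595), 0]) cube([29, 50, 629]);


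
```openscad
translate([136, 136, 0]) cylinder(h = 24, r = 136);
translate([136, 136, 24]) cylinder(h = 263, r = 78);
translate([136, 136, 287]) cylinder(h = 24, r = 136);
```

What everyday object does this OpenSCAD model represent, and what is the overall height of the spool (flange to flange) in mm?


A spool. The overall height is 311 mm.

Three coaxial cylinders, large–small–large — a spool. Two 24 mm flanges and a 263 mm core give 24 + 263 + 24 = 311 mm.


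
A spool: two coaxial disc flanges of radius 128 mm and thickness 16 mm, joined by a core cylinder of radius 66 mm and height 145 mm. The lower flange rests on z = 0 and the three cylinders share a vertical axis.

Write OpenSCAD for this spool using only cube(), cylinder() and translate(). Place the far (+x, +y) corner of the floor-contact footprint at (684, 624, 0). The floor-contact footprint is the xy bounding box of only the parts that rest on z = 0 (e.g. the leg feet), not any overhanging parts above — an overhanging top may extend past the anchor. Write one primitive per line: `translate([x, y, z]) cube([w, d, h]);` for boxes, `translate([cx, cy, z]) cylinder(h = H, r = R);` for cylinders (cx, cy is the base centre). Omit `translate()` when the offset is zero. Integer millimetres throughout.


translate([556, 496, 0]) cylinder(h = 16, r = 128);
translate([556, 496, 16]) cylinder(h = 145, r = 66);
translate([556, 496, 161]) cylinder(h = 16, r = 128);


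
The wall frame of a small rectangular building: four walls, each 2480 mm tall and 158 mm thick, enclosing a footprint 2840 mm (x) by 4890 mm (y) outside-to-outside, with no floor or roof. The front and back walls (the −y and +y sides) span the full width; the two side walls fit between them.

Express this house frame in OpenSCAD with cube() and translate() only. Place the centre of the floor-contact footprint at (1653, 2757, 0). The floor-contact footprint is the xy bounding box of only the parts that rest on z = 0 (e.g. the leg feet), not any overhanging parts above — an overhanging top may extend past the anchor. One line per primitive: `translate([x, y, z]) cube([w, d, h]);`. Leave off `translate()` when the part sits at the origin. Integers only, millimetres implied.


translate([233, 312, 0]) cube([2840, 158, 2480]);
translate([233, 5044, 0]) cube([2840, 158, 2480]);
translate([233, 470, 0]) cube([158, 4574, 2480]);
translate([2915, 470, 0]) cube([158, 4574, 2480]);


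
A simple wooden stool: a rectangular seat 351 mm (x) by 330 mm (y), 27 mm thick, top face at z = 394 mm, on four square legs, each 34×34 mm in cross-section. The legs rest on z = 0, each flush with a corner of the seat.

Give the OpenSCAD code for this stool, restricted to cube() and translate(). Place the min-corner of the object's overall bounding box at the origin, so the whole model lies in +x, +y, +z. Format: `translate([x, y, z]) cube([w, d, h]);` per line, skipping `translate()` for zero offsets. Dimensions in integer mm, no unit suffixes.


translate([0, 0, 367]) cube([351, 330, 27]);
cube([34, 34, 367]);
translate([317, 0, 0]) cube([34, 34, 367]);
translate([0, 296, 0]) cube([34, 34, 367]);
translate([317, 296, 0]) cube([34, 34, 367]);


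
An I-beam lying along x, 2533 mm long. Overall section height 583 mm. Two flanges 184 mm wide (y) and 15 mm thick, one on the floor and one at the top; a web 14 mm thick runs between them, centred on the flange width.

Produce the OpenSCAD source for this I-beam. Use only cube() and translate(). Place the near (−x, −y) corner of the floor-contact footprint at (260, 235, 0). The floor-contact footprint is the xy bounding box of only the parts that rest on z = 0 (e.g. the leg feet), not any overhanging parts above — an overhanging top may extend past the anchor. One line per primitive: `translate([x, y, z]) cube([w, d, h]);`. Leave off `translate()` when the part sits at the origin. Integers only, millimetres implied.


translate([260, 235, 0]) cube([2533, 184, 15]);
translate([260, 320, 15]) cube([2533, 14, 553]);
translate([260, 235, 568]) cube([2533, 184, 15]);


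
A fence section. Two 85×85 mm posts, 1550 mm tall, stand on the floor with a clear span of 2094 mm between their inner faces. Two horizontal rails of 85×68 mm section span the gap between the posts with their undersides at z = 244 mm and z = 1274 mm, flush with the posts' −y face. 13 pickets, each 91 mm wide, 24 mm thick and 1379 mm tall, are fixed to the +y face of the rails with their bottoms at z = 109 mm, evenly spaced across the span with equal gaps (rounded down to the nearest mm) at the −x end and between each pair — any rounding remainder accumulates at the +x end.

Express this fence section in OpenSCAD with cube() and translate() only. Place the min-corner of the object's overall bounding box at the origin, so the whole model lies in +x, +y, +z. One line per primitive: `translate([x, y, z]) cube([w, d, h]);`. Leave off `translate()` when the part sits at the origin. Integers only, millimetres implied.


cube([85, 85, 1550]);
translate([2179, 0, 0]) cube([85, 85, 1550]);
translate([85, 0, 244]) cube([2094, 85, 68]);
translate([85, 0, 1274]) cube([2094, 85, 68]);
translate([150, 85, 109]) cube([91, 24, 1379]);
translate([306, 85, 109]) cube([91, 24, 1379]);
translate([462, 85, 109]) cube([91, 24, 1379]);
translate([618, 85, 109]) cube([91, 24, 1379]);
translate([774, 85, 109]) cube([91, 24, 1379]);
translate([930, 85, 109]) cube([91, 24, 1379]);
translate([1086, 85, 109]) cube([91, 24, 1379]);
translate([1242, 85, 109]) cube([91, 24, 1379]);
translate([1398, 85, 109]) cube([91, 24, 1379]);
translate([1554, 85, 109]) cube([91, 24, 1379]);
translate([1710, 85, 109]) cube([91, 24, 1379]);
translate([1866, 85, 109]) cube([91, 24, 1379]);
translate([2022, 85, 109]) cube([91, 24, 1379]);


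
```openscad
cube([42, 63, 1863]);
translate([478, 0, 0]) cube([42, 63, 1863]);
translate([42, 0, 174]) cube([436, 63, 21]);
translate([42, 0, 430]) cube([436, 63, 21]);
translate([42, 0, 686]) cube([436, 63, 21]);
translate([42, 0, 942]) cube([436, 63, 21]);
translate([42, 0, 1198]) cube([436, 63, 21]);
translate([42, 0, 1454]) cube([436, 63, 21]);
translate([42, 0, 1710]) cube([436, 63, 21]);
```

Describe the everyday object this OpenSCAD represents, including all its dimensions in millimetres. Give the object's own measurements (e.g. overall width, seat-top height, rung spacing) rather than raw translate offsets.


A straight ladder. Two 42×63 mm vertical rails, 1863 mm tall, stand 520 mm apart (outside-to-outside) with their front faces coplanar on the −y side. 7 rungs, each 63 mm deep and 21 mm tall, span between the inner faces of the rails, front faces flush with the rails. The lowest rung's underside is at z = 174 mm and rungs are spaced 256 mm apart (underside to underside).


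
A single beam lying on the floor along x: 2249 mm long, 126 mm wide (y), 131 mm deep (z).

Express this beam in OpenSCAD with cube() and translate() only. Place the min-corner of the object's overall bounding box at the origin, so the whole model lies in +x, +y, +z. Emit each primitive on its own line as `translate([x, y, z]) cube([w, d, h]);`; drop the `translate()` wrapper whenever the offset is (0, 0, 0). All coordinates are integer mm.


cube([2249, 126, 131]);


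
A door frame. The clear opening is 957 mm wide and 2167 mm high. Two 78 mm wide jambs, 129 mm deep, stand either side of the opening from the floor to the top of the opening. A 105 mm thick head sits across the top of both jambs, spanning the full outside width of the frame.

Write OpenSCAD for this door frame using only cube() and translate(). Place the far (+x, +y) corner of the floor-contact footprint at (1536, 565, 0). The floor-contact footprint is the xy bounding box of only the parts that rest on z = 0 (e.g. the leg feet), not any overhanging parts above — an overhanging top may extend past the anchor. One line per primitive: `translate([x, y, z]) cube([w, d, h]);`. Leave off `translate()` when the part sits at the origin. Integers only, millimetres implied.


translate([423, 436, 0]) cube([78, 129, 2167]);
translate([1458, 436, 0]) cube([78, 129, 2167]);
translate([423, 436, 2167]) cube([1113, 129, 105]);


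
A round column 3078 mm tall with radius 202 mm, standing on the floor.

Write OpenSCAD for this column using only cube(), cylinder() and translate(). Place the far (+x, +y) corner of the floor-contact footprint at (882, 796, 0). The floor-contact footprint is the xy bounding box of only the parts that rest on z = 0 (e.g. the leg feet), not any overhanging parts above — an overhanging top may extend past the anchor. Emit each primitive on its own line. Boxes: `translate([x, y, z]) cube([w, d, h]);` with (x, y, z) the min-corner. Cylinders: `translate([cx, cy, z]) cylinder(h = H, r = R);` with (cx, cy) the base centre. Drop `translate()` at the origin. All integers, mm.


translate([680, 594, 0]) cylinder(h = 3078, r = 202);


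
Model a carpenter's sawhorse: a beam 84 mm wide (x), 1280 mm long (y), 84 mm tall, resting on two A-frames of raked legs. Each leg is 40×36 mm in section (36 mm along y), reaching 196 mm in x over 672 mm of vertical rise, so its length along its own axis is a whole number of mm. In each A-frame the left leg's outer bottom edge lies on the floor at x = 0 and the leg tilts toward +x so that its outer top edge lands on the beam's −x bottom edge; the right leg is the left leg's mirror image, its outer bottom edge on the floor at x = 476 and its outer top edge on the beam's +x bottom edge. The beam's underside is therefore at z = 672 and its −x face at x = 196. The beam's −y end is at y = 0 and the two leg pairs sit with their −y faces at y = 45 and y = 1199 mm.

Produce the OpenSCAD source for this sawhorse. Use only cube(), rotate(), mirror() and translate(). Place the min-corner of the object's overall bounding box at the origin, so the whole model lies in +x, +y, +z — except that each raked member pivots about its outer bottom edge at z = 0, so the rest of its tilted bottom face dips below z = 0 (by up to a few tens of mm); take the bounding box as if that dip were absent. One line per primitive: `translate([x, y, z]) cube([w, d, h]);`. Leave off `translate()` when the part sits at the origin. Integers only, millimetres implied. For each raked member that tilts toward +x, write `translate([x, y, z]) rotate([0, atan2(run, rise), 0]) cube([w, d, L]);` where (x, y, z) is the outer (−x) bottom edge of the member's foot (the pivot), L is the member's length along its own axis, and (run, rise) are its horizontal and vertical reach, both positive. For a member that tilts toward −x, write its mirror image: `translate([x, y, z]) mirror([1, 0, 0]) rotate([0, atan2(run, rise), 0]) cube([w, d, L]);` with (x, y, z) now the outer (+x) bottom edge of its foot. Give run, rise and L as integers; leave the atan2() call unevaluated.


// leg length = √(196² + 672²) = 700
// right-leg outer foot x = 2·196 + 84 = 476
// beam min-corner = (196, 0, 672)
translate([196, 0, 672]) cube([84, 1280, 84]);
translate([0, 45, 0]) rotate([0, atan2(196, 672), 0]) cube([40, 36, 700]);
translate([476, 45, 0]) mirror([1, 0, 0]) rotate([0, atan2(196, 672), 0]) cube([40, 36, 700]);
translate([0, 1199, 0]) rotate([0, atan2(196, 672), 0]) cube([40, 36, 700]);
translate([476, 1199, 0]) mirror([1, 0, 0]) rotate([0, atan2(196, 672), 0]) cube([40, 36, 700]);


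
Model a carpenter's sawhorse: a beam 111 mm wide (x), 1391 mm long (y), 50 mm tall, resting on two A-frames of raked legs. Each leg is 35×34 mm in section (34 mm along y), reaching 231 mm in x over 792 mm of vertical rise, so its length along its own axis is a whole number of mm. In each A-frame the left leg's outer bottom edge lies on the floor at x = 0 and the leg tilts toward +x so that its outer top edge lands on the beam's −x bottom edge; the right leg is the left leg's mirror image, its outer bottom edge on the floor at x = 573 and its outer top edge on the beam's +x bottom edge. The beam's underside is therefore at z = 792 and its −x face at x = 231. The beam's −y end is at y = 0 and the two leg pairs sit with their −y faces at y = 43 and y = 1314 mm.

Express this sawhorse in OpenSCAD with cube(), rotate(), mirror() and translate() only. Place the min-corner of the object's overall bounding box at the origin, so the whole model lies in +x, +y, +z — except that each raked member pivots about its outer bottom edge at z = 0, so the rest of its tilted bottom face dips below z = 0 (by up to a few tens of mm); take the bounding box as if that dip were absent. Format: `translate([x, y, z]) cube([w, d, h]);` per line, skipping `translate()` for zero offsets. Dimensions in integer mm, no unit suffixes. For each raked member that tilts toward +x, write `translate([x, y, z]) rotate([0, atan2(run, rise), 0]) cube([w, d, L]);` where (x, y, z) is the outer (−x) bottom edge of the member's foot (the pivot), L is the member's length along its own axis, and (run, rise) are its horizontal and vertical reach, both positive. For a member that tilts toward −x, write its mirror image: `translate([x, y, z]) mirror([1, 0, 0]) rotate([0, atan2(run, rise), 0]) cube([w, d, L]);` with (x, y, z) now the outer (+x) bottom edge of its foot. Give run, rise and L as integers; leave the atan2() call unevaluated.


// leg length = √(231² + 792²) = 825
// right-leg outer foot x = 2·231 + 111 = 573
// beam min-corner = (231, 0, 792)
translate([231, 0, 792]) cube([111, 1391, 50]);
translate([0, 43, 0]) rotate([0, atan2(231, 792), 0]) cube([35, 34, 825]);
translate([573, 43, 0]) mirror([1, 0, 0]) rotate([0, atan2(231, 792), 0]) cube([35, 34, 825]);
translate([0, 1314, 0]) rotate([0, atan2(231, 792), 0]) cube([35, 34, 825]);
translate([573, 1314, 0]) mirror([1, 0, 0]) rotate([0, atan2(231, 792), 0]) cube([35, 34, 825]);


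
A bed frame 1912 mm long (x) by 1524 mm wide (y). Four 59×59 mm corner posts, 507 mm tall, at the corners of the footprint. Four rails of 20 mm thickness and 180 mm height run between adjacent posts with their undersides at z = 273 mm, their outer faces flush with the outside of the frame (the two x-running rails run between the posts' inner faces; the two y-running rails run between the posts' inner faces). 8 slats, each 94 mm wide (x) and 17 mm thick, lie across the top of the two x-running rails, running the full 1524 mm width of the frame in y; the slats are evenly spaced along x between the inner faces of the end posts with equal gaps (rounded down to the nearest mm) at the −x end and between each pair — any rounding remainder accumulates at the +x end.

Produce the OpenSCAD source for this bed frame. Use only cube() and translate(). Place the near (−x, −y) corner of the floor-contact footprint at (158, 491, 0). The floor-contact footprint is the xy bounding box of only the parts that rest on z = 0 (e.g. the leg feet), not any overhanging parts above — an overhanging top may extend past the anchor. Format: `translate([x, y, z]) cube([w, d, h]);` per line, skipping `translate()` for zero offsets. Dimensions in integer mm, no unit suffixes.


translate([158, 491, 0]) cube([59, 59, 507]);
translate([158, 1956, 0]) cube([59, 59, 507]);
translate([2011, 491, 0]) cube([59, 59, 507]);
translate([2011, 1956, 0]) cube([59, 59, 507]);
translate([217, 491, 273]) cube([1794, 20, 180]);
translate([217, 1995, 273]) cube([1794, 20, 180]);
translate([158, 550, 273]) cube([20, 1406, 180]);
translate([2050, 550, 273]) cube([20, 1406, 180]);
translate([332, 491, 453]) cube([94, 1524, 17]);
translate([541, 491, 453]) cube([94, 1524, 17]);
translate([750, 491, 453]) cube([94, 1524, 17]);
translate([959, 491, 453]) cube([94, 1524, 17]);
translate([1168, 491, 453]) cube([94, 1524, 17]);
translate([1377, 491, 453]) cube([94, 1524, 17]);
translate([1586, 491, 453]) cube([94, 1524, 17]);
translate([1795, 491, 453]) cube([94, 1524, 17]);


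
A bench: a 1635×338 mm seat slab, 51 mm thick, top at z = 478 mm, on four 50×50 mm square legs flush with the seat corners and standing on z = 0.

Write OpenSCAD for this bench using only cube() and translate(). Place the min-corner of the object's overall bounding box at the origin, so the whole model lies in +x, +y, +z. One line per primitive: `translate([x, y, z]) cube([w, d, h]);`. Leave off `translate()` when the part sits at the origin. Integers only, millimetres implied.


translate([0, 0, 427]) cube([1635, 338, 51]);
cube([50, 50, 427]);
translate([0, 288, 0]) cube([50, 50, 427]);
translate([1585, 0, 0]) cube([50, 50, 427]);
translate([1585, 288, 0]) cube([50, 50, 427]);


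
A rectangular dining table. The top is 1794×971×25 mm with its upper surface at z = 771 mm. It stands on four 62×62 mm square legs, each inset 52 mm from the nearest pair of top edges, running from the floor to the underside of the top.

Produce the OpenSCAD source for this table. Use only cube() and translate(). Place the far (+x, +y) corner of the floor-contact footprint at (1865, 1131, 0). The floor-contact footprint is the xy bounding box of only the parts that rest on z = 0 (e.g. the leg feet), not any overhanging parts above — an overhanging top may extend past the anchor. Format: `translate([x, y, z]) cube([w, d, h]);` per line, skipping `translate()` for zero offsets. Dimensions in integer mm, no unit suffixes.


translate([123, 212, 746]) cube([1794, 971, 25]);
translate([175, 264, 0]) cube([62, 62, 746]);
translate([1803, 264, 0]) cube([62, 62, 746]);
translate([175, 1069, 0]) cube([62, 62, 746]);
translate([1803, 1069, 0]) cube([62, 62, 746]);


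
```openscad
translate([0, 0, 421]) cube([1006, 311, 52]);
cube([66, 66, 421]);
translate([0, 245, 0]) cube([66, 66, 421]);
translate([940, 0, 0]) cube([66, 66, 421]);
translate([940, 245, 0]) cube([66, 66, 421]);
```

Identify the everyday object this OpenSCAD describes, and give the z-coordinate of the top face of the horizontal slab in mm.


A bench. The seat-top height is 473 mm.

A long slab on four corner posts — a bench. The slab sits at z = 421 with thickness 52, so the top is 421 + 52 = 473 mm.


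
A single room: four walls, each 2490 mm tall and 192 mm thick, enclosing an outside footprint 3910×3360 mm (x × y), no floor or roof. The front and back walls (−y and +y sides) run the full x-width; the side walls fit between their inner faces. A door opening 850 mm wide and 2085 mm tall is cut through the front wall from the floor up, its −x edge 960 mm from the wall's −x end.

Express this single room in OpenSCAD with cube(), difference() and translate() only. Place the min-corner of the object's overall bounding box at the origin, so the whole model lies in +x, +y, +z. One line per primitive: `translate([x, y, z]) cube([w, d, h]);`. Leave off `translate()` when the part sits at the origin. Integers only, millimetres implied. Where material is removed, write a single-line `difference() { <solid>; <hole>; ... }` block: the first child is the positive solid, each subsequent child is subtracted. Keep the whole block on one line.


difference() { cube([3910, 192, 2490]); translate([960, 0, 0]) cube([850, 192, 2085]); }
translate([0, 3168, 0]) cube([3910, 192, 2490]);
translate([0, 192, 0]) cube([192, 2976, 2490]);
translate([3718, 192, 0]) cube([192, 2976, 2490]);


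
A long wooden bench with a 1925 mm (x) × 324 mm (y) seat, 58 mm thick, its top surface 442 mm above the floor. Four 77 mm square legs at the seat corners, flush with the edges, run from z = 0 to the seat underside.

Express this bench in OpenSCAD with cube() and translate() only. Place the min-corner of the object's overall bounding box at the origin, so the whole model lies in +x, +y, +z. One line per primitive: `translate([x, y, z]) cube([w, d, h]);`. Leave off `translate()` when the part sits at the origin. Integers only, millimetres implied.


translate([0, 0, 384]) cube([1925, 324, 58]);
cube([77, 77, 384]);
translate([0, 247, 0]) cube([77, 77, 384]);
translate([1848, 0, 0]) cube([77, 77, 384]);
translate([1848, 247, 0]) cube([77, 77, 384]);


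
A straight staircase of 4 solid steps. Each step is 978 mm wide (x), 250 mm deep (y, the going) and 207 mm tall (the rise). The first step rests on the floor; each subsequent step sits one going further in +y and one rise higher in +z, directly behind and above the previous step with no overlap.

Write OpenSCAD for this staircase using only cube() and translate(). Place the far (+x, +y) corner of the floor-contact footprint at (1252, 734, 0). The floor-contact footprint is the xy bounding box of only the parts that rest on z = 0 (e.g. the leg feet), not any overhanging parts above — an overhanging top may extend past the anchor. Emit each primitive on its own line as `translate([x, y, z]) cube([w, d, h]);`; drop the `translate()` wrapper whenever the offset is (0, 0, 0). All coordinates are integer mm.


translate([274, 484, 0]) cube([978, 250, 207]);
translate([274, 734, 207]) cube([978, 250, 207]);
translate([274, 984, 414]) cube([978, 250, 207]);
translate([274, 1234, 621]) cube([978, 250, 207]);


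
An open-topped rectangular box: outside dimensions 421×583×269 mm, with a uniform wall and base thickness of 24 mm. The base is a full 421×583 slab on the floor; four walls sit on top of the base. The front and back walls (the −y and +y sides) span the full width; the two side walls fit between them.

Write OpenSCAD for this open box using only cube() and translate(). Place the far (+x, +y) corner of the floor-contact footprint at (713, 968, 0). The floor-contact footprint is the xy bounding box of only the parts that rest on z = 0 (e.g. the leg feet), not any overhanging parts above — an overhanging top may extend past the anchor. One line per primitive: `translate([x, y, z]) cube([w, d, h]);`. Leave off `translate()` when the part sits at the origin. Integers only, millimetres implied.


translate([292, 385, 0]) cube([421, 583, 24]);
translate([292, 385, 24]) cube([421, 24, 245]);
translate([292, 944, 24]) cube([421, 24, 245]);
translate([292, 409, 24]) cube([24, 535, 245]);
translate([689, 409, 24]) cube([24, 535, 245]);
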